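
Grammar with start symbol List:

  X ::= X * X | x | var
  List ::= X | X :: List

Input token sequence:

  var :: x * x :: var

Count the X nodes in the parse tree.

[List [X var] :: [List [X [X x] * [X x]] :: [List [X var]]]]

5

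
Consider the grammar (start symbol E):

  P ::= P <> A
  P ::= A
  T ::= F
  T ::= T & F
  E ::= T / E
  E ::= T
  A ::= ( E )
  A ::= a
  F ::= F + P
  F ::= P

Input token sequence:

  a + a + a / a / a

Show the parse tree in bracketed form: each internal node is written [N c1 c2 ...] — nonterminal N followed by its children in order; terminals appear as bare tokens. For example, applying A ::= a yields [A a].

E
T / E
F / E
F + P / E
F + P + P / E
P + P + P / E
A + P + P / E
a + P + P / E
a + A + P / E
a + a + P / E
a + a + A / E
a + a + a / E
a + a + a / T / E
a + a + a / F / E
a + a + a / P / E
a + a + a / A / E
a + a + a / a / E
a + a + a / a / T
a + a + a / a / F
a + a + a / a / P
a + a + a / a / A
a + a + a / a / a

[E [T [F [F [F [P [A a]]] + [P [A a]]] + [P [A a]]]] / [E [T [F [P [A a]]]] / [E [T [F [P [A a]]]]]]]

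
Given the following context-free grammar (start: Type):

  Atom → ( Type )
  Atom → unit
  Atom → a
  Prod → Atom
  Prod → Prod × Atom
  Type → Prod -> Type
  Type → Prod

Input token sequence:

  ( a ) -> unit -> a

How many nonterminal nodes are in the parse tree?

[Type [Prod [Atom ( [Type [Prod [Atom a]]] )]] -> [Type [Prod [Atom unit]] -> [Type [Prod [Atom a]]]]]

12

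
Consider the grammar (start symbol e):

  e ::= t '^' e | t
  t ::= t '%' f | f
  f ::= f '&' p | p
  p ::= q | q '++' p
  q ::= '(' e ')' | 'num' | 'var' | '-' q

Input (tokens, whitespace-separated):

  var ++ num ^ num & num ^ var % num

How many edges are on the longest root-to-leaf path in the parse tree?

8

[e [t [f [p [q var] ++ [p [q num]]]]] ^ [e [t [f [f [p [q num]]] & [p [q num]]]] ^ [e [t [t [f [p [q var]]]] % [f [p [q num]]]]]]]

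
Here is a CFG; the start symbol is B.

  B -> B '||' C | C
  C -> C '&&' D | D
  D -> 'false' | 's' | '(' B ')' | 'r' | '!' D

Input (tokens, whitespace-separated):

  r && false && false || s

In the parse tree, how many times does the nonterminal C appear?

[B [B [C [C [C [D r]] && [D false]] && [D false]]] || [C [D s]]]

4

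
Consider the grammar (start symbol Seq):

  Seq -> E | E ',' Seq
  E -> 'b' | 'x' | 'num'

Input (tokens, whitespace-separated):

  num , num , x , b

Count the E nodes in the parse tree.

4

[Seq [E num] , [Seq [E num] , [Seq [E x] , [Seq [E b]]]]]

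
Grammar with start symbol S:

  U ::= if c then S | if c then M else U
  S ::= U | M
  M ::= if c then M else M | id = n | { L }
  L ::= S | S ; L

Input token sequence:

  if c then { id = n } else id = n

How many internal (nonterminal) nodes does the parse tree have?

[S [M if c then [M { [L [S [M id = n]]] }] else [M id = n]]]

7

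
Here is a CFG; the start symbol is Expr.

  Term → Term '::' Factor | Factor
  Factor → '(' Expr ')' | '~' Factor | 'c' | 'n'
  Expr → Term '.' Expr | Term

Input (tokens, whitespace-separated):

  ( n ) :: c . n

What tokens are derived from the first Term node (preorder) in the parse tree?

( n ) :: c

[Expr [Term [Term [Factor ( [Expr [Term [Factor n]]] )]] :: [Factor c]] . [Expr [Term [Factor n]]]]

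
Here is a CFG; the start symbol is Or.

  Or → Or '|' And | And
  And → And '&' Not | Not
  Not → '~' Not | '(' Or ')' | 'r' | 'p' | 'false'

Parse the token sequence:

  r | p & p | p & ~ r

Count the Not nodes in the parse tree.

6

[Or [Or [Or [And [Not r]]] | [And [And [Not p]] & [Not p]]] | [And [And [Not p]] & [Not ~ [Not r]]]]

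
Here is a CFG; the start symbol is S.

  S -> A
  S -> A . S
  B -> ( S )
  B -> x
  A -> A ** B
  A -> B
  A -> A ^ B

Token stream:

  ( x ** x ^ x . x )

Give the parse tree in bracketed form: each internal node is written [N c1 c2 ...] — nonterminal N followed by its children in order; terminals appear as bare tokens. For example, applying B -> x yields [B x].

[S [A [B ( [S [A [A [A [B x]] ** [B x]] ^ [B x]] . [S [A [B x]]]] )]]]

S
A
B
( S )
( A . S )
( A ^ B . S )
( A ** B ^ B . S )
( B ** B ^ B . S )
( x ** B ^ B . S )
( x ** x ^ B . S )
( x ** x ^ x . S )
( x ** x ^ x . A )
( x ** x ^ x . B )
( x ** x ^ x . x )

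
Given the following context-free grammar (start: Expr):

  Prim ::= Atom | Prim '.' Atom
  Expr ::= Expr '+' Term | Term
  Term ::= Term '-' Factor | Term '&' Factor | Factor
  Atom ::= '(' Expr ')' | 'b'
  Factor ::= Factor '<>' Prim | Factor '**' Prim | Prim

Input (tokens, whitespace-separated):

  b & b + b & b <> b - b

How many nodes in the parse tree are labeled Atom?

6

[Expr [Expr [Term [Term [Factor [Prim [Atom b]]]] & [Factor [Prim [Atom b]]]]] + [Term [Term [Term [Factor [Prim [Atom b]]]] & [Factor [Factor [Prim [Atom b]]] <> [Prim [Atom b]]]] - [Factor [Prim [Atom b]]]]]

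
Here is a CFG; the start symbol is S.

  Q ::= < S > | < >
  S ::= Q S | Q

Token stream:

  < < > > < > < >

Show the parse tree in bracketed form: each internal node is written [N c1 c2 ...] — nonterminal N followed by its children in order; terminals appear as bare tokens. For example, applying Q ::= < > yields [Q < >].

[S [Q < [S [Q < >]] >] [S [Q < >] [S [Q < >]]]]

S
Q S
< S > S
< Q > S
< < > > S
< < > > Q S
< < > > < > S
< < > > < > Q
< < > > < > < >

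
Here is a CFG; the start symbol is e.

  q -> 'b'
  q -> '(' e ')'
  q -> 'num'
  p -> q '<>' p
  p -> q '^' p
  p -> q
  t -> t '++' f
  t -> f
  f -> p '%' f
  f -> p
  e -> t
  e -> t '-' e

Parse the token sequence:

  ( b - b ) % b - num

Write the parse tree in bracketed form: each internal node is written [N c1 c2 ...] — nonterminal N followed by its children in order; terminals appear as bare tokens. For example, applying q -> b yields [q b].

e
t - e
f - e
p % f - e
q % f - e
( e ) % f - e
( t - e ) % f - e
( f - e ) % f - e
( p - e ) % f - e
( q - e ) % f - e
( b - e ) % f - e
( b - t ) % f - e
( b - f ) % f - e
( b - p ) % f - e
( b - q ) % f - e
( b - b ) % f - e
( b - b ) % p - e
( b - b ) % q - e
( b - b ) % b - e
( b - b ) % b - t
( b - b ) % b - f
( b - b ) % b - p
( b - b ) % b - q
( b - b ) % b - num

[e [t [f [p [q ( [e [t [f [p [q b]]]] - [e [t [f [p [q b]]]]]] )]] % [f [p [q b]]]]] - [e [t [f [p [q num]]]]]]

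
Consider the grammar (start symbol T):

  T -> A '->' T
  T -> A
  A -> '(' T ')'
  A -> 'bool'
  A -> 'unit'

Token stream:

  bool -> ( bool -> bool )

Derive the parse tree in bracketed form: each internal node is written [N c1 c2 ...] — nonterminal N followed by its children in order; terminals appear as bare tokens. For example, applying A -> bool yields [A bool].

T
A -> T
bool -> T
bool -> A
bool -> ( T )
bool -> ( A -> T )
bool -> ( bool -> T )
bool -> ( bool -> A )
bool -> ( bool -> bool )

[T [A bool] -> [T [A ( [T [A bool] -> [T [A bool]]] )]]]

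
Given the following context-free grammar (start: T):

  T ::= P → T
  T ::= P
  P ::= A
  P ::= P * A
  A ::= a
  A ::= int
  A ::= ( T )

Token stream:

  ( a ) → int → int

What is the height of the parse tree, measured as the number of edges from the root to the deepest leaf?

6

[T [P [A ( [T [P [A a]]] )]] → [T [P [A int]] → [T [P [A int]]]]]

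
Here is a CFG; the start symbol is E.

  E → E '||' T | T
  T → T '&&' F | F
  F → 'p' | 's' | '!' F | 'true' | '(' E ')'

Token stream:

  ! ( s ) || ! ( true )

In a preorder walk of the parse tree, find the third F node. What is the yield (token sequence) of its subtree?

s

[E [E [T [F ! [F ( [E [T [F s]]] )]]]] || [T [F ! [F ( [E [T [F true]]] )]]]]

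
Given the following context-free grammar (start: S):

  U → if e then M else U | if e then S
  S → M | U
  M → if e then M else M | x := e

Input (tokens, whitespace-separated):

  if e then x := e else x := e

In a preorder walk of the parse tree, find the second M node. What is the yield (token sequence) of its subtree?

x := e

[S [M if e then [M x := e] else [M x := e]]]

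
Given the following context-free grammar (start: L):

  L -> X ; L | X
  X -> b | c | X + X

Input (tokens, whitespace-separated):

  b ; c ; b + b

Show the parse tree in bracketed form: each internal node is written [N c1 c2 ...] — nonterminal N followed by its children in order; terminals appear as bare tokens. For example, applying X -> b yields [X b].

L
X ; L
b ; L
b ; X ; L
b ; c ; L
b ; c ; X
b ; c ; X + X
b ; c ; b + X
b ; c ; b + b

[L [X b] ; [L [X c] ; [L [X [X b] + [X b]]]]]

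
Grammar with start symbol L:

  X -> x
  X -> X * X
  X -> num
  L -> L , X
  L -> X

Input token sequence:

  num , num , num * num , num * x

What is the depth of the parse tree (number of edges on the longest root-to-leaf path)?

5

[L [L [L [L [X num]] , [X num]] , [X [X num] * [X num]]] , [X [X num] * [X x]]]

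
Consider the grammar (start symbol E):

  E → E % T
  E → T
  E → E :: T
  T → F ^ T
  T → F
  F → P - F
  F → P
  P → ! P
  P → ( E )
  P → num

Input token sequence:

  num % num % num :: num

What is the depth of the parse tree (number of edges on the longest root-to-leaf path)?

7

[E [E [E [E [T [F [P num]]]] % [T [F [P num]]]] % [T [F [P num]]]] :: [T [F [P num]]]]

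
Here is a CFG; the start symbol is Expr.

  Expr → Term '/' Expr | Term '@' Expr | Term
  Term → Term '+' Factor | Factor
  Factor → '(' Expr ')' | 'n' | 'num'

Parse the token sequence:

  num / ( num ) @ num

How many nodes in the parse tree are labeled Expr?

4

[Expr [Term [Factor num]] / [Expr [Term [Factor ( [Expr [Term [Factor num]]] )]] @ [Expr [Term [Factor num]]]]]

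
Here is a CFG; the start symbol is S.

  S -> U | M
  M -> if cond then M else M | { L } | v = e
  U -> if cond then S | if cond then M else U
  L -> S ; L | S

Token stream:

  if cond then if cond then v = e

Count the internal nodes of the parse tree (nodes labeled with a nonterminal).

[S [U if cond then [S [U if cond then [S [M v = e]]]]]]

6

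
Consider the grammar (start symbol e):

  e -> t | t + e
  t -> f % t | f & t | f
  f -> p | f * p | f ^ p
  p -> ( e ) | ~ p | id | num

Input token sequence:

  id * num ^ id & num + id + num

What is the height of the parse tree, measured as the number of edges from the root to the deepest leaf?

6

[e [t [f [f [f [p id]] * [p num]] ^ [p id]] & [t [f [p num]]]] + [e [t [f [p id]]] + [e [t [f [p num]]]]]]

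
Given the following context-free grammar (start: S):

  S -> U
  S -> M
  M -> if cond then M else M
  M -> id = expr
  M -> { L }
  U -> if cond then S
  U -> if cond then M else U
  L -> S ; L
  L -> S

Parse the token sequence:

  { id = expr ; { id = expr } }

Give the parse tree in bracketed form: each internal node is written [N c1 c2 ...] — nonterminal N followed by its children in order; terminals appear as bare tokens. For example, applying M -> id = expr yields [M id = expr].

S
M
{ L }
{ S ; L }
{ M ; L }
{ id = expr ; L }
{ id = expr ; S }
{ id = expr ; M }
{ id = expr ; { L } }
{ id = expr ; { S } }
{ id = expr ; { M } }
{ id = expr ; { id = expr } }

[S [M { [L [S [M id = expr]] ; [L [S [M { [L [S [M id = expr]]] }]]]] }]]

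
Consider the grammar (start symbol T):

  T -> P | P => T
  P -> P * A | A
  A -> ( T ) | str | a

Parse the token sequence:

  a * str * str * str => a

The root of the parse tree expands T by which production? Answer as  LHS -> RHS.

T -> P => T

[T [P [P [P [P [A a]] * [A str]] * [A str]] * [A str]] => [T [P [A a]]]]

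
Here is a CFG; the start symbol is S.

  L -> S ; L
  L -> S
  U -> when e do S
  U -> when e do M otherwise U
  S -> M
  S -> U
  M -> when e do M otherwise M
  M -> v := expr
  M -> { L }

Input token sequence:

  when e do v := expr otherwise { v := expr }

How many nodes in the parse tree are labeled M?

4

[S [M when e do [M v := expr] otherwise [M { [L [S [M v := expr]]] }]]]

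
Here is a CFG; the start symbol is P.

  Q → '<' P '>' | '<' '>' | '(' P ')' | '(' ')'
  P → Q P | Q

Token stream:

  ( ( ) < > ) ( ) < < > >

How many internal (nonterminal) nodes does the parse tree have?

[P [Q ( [P [Q ( )] [P [Q < >]]] )] [P [Q ( )] [P [Q < [P [Q < >]] >]]]]

12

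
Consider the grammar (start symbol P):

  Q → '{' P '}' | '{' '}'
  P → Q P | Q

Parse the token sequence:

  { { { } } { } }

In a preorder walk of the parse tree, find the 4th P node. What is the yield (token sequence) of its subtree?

{ }

[P [Q { [P [Q { [P [Q { }]] }] [P [Q { }]]] }]]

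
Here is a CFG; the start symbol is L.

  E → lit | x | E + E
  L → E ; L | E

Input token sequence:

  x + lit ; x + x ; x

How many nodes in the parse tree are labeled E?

[L [E [E x] + [E lit]] ; [L [E [E x] + [E x]] ; [L [E x]]]]

7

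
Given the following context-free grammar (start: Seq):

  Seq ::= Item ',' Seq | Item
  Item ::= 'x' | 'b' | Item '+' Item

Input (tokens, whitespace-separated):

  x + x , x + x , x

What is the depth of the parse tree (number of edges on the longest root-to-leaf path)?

[Seq [Item [Item x] + [Item x]] , [Seq [Item [Item x] + [Item x]] , [Seq [Item x]]]]

4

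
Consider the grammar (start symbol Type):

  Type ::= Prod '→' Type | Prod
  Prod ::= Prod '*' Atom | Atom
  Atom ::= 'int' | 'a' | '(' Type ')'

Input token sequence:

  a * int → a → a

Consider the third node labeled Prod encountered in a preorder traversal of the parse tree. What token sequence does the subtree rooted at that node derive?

[Type [Prod [Prod [Atom a]] * [Atom int]] → [Type [Prod [Atom a]] → [Type [Prod [Atom a]]]]]

a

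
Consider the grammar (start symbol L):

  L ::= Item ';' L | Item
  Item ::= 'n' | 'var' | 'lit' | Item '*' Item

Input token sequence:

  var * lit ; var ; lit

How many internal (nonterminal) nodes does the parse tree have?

8

[L [Item [Item var] * [Item lit]] ; [L [Item var] ; [L [Item lit]]]]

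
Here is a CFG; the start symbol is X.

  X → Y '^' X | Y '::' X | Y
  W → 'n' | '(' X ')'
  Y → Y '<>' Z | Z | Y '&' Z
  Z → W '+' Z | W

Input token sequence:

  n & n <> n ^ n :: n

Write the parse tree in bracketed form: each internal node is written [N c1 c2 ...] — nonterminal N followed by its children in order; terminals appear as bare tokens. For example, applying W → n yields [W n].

X
Y ^ X
Y <> Z ^ X
Y & Z <> Z ^ X
Z & Z <> Z ^ X
W & Z <> Z ^ X
n & Z <> Z ^ X
n & W <> Z ^ X
n & n <> Z ^ X
n & n <> W ^ X
n & n <> n ^ X
n & n <> n ^ Y :: X
n & n <> n ^ Z :: X
n & n <> n ^ W :: X
n & n <> n ^ n :: X
n & n <> n ^ n :: Y
n & n <> n ^ n :: Z
n & n <> n ^ n :: W
n & n <> n ^ n :: n

[X [Y [Y [Y [Z [W n]]] & [Z [W n]]] <> [Z [W n]]] ^ [X [Y [Z [W n]]] :: [X [Y [Z [W n]]]]]]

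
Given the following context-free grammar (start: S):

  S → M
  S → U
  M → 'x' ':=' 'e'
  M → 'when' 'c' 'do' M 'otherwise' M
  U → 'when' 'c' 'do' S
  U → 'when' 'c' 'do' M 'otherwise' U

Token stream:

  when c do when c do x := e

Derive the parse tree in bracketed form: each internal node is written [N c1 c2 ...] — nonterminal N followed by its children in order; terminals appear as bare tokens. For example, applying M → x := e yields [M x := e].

[S [U when c do [S [U when c do [S [M x := e]]]]]]

S
U
when c do S
when c do U
when c do when c do S
when c do when c do M
when c do when c do x := e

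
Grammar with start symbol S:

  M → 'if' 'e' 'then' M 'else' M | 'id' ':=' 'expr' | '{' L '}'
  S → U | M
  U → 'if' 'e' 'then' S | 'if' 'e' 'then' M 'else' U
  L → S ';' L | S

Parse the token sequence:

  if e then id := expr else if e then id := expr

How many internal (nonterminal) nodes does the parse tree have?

[S [U if e then [M id := expr] else [U if e then [S [M id := expr]]]]]

6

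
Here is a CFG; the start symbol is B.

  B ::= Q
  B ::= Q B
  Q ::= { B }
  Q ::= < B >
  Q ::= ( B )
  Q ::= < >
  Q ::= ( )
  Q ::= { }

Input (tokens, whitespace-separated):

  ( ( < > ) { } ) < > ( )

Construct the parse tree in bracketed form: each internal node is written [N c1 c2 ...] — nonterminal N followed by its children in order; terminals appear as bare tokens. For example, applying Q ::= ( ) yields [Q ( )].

B
Q B
( B ) B
( Q B ) B
( ( B ) B ) B
( ( Q ) B ) B
( ( < > ) B ) B
( ( < > ) Q ) B
( ( < > ) { } ) B
( ( < > ) { } ) Q B
( ( < > ) { } ) < > B
( ( < > ) { } ) < > Q
( ( < > ) { } ) < > ( )

[B [Q ( [B [Q ( [B [Q < >]] )] [B [Q { }]]] )] [B [Q < >] [B [Q ( )]]]]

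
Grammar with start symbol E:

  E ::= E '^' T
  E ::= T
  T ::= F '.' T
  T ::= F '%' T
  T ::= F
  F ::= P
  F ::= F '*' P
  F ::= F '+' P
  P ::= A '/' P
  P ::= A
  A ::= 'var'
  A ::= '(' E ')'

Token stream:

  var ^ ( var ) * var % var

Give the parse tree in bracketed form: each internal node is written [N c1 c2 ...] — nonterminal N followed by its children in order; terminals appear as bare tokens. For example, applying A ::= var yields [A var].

[E [E [T [F [P [A var]]]]] ^ [T [F [F [P [A ( [E [T [F [P [A var]]]]] )]]] * [P [A var]]] % [T [F [P [A var]]]]]]

E
E ^ T
T ^ T
F ^ T
P ^ T
A ^ T
var ^ T
var ^ F % T
var ^ F * P % T
var ^ P * P % T
var ^ A * P % T
var ^ ( E ) * P % T
var ^ ( T ) * P % T
var ^ ( F ) * P % T
var ^ ( P ) * P % T
var ^ ( A ) * P % T
var ^ ( var ) * P % T
var ^ ( var ) * A % T
var ^ ( var ) * var % T
var ^ ( var ) * var % F
var ^ ( var ) * var % P
var ^ ( var ) * var % A
var ^ ( var ) * var % var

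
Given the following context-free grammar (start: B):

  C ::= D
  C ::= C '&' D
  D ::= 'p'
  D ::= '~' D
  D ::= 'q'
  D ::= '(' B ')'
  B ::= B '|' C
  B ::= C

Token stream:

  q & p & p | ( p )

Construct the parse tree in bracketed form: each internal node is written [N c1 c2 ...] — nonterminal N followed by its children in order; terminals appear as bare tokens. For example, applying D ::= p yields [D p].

[B [B [C [C [C [D q]] & [D p]] & [D p]]] | [C [D ( [B [C [D p]]] )]]]

B
B | C
C | C
C & D | C
C & D & D | C
D & D & D | C
q & D & D | C
q & p & D | C
q & p & p | C
q & p & p | D
q & p & p | ( B )
q & p & p | ( C )
q & p & p | ( D )
q & p & p | ( p )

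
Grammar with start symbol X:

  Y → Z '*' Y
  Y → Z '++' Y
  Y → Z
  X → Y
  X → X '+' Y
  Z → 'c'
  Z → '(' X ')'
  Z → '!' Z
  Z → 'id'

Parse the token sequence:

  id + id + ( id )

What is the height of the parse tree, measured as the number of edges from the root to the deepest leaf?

[X [X [X [Y [Z id]]] + [Y [Z id]]] + [Y [Z ( [X [Y [Z id]]] )]]]

6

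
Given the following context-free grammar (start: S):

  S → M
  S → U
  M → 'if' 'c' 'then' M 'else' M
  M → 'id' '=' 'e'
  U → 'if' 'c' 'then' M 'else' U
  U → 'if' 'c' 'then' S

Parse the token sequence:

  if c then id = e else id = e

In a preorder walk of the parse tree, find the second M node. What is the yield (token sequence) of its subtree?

id = e

[S [M if c then [M id = e] else [M id = e]]]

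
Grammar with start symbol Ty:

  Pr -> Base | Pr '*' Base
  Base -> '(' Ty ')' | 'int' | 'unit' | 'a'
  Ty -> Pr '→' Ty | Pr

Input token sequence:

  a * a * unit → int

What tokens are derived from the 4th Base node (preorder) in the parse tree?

[Ty [Pr [Pr [Pr [Base a]] * [Base a]] * [Base unit]] → [Ty [Pr [Base int]]]]

int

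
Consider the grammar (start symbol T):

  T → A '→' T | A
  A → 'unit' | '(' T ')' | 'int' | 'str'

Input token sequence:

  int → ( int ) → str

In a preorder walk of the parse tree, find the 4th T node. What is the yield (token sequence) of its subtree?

str

[T [A int] → [T [A ( [T [A int]] )] → [T [A str]]]]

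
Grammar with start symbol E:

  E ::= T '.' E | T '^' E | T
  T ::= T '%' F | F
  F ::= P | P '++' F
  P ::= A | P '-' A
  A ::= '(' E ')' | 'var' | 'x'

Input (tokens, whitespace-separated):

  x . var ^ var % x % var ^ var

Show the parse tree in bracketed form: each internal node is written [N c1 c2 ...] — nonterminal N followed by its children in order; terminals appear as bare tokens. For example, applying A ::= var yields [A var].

[E [T [F [P [A x]]]] . [E [T [F [P [A var]]]] ^ [E [T [T [T [F [P [A var]]]] % [F [P [A x]]]] % [F [P [A var]]]] ^ [E [T [F [P [A var]]]]]]]]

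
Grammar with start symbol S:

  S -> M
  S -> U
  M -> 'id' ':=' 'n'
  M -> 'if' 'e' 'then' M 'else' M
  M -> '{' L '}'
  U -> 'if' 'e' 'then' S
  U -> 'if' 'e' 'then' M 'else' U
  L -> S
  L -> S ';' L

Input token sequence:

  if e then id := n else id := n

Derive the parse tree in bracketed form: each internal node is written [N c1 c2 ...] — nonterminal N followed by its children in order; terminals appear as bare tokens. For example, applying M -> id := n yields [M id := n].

S
M
if e then M else M
if e then id := n else M
if e then id := n else id := n

[S [M if e then [M id := n] else [M id := n]]]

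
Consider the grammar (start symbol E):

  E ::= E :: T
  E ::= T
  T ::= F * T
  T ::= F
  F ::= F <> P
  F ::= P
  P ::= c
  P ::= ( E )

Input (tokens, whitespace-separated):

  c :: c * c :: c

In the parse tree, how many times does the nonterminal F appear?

4

[E [E [E [T [F [P c]]]] :: [T [F [P c]] * [T [F [P c]]]]] :: [T [F [P c]]]]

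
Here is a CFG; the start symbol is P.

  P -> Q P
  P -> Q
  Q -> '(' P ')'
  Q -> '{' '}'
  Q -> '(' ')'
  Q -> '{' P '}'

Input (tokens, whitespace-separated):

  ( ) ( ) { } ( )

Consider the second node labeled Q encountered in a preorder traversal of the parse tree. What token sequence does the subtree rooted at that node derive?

( )

[P [Q ( )] [P [Q ( )] [P [Q { }] [P [Q ( )]]]]]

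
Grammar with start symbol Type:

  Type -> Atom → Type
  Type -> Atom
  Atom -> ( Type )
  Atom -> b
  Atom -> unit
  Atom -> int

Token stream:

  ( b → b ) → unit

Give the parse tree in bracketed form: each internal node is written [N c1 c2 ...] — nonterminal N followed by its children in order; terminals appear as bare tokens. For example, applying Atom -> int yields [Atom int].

[Type [Atom ( [Type [Atom b] → [Type [Atom b]]] )] → [Type [Atom unit]]]

Type
Atom → Type
( Type ) → Type
( Atom → Type ) → Type
( b → Type ) → Type
( b → Atom ) → Type
( b → b ) → Type
( b → b ) → Atom
( b → b ) → unit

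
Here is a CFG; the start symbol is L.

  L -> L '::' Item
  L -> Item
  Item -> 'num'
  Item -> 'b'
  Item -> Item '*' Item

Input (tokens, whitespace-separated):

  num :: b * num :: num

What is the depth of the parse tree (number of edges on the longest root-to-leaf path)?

4

[L [L [L [Item num]] :: [Item [Item b] * [Item num]]] :: [Item num]]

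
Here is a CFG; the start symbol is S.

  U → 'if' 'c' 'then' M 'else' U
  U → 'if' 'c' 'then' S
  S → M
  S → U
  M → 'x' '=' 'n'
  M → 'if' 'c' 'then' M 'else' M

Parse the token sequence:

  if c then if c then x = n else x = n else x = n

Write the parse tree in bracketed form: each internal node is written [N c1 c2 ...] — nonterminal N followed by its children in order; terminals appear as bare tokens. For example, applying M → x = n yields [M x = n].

S
M
if c then M else M
if c then if c then M else M else M
if c then if c then x = n else M else M
if c then if c then x = n else x = n else M
if c then if c then x = n else x = n else x = n

[S [M if c then [M if c then [M x = n] else [M x = n]] else [M x = n]]]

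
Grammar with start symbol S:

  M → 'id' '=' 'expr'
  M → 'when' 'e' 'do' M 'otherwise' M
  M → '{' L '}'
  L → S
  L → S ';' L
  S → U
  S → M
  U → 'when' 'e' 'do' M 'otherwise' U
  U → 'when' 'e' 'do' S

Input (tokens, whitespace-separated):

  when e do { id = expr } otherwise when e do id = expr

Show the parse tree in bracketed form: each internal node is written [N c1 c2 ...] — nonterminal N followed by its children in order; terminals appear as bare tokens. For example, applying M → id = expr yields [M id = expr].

S
U
when e do M otherwise U
when e do { L } otherwise U
when e do { S } otherwise U
when e do { M } otherwise U
when e do { id = expr } otherwise U
when e do { id = expr } otherwise when e do S
when e do { id = expr } otherwise when e do M
when e do { id = expr } otherwise when e do id = expr

[S [U when e do [M { [L [S [M id = expr]]] }] otherwise [U when e do [S [M id = expr]]]]]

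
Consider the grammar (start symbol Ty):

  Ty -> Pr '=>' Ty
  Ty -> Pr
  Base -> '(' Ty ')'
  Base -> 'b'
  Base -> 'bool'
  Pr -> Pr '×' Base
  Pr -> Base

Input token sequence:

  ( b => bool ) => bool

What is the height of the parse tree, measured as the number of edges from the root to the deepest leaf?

[Ty [Pr [Base ( [Ty [Pr [Base b]] => [Ty [Pr [Base bool]]]] )]] => [Ty [Pr [Base bool]]]]

7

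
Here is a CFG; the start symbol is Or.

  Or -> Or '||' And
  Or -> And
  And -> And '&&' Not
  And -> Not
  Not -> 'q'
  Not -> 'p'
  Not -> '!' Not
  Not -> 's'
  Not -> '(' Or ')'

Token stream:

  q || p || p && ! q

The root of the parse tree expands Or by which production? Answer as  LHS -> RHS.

Or -> Or '||' And

[Or [Or [Or [And [Not q]]] || [And [Not p]]] || [And [And [Not p]] && [Not ! [Not q]]]]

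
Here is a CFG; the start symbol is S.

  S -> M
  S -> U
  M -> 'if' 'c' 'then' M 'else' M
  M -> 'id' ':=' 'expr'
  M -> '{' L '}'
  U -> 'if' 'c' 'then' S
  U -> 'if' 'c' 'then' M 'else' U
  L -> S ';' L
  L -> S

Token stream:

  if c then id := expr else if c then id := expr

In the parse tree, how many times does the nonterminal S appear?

[S [U if c then [M id := expr] else [U if c then [S [M id := expr]]]]]

2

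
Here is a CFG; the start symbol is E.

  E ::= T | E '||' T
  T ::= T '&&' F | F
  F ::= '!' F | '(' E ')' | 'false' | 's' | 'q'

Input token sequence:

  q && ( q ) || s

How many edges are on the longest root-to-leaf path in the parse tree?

7

[E [E [T [T [F q]] && [F ( [E [T [F q]]] )]]] || [T [F s]]]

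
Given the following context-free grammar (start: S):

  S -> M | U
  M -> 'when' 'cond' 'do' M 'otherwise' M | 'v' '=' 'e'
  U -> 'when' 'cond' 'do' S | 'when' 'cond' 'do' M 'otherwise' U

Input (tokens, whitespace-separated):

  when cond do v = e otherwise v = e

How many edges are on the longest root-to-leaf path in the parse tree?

3

[S [M when cond do [M v = e] otherwise [M v = e]]]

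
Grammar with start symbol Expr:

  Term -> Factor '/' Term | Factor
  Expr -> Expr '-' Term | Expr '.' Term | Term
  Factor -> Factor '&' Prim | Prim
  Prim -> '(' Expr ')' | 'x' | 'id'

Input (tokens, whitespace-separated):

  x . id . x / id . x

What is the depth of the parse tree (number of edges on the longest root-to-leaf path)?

7

[Expr [Expr [Expr [Expr [Term [Factor [Prim x]]]] . [Term [Factor [Prim id]]]] . [Term [Factor [Prim x]] / [Term [Factor [Prim id]]]]] . [Term [Factor [Prim x]]]]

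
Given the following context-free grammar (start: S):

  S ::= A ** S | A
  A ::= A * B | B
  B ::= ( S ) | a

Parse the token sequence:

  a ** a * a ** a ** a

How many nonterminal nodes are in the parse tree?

[S [A [B a]] ** [S [A [A [B a]] * [B a]] ** [S [A [B a]] ** [S [A [B a]]]]]]

14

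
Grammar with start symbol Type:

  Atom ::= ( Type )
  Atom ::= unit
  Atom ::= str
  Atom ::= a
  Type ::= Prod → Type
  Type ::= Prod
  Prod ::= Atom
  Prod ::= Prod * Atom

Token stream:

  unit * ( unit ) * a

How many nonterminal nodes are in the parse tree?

10

[Type [Prod [Prod [Prod [Atom unit]] * [Atom ( [Type [Prod [Atom unit]]] )]] * [Atom a]]]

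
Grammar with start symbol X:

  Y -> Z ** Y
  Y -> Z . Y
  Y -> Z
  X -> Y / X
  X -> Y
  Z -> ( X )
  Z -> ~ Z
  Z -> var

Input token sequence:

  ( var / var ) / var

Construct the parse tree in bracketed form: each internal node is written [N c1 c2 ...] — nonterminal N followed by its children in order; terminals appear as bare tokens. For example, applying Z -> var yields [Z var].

[X [Y [Z ( [X [Y [Z var]] / [X [Y [Z var]]]] )]] / [X [Y [Z var]]]]

X
Y / X
Z / X
( X ) / X
( Y / X ) / X
( Z / X ) / X
( var / X ) / X
( var / Y ) / X
( var / Z ) / X
( var / var ) / X
( var / var ) / Y
( var / var ) / Z
( var / var ) / var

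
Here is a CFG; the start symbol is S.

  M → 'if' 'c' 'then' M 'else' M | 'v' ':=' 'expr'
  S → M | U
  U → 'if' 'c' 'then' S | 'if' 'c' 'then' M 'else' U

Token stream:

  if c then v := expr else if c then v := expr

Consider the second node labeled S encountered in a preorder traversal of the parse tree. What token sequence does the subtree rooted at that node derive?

v := expr

[S [U if c then [M v := expr] else [U if c then [S [M v := expr]]]]]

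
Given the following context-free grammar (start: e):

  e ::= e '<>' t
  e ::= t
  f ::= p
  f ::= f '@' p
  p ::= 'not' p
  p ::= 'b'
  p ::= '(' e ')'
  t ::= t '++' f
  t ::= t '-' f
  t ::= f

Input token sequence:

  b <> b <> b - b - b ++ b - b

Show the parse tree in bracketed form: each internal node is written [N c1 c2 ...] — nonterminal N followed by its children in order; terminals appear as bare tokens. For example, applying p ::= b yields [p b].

[e [e [e [t [f [p b]]]] <> [t [f [p b]]]] <> [t [t [t [t [t [f [p b]]] - [f [p b]]] - [f [p b]]] ++ [f [p b]]] - [f [p b]]]]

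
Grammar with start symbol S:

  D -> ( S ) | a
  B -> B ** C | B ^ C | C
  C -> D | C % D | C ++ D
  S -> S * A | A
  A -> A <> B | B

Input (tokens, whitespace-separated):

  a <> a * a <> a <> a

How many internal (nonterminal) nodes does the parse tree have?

22

[S [S [A [A [B [C [D a]]]] <> [B [C [D a]]]]] * [A [A [A [B [C [D a]]]] <> [B [C [D a]]]] <> [B [C [D a]]]]]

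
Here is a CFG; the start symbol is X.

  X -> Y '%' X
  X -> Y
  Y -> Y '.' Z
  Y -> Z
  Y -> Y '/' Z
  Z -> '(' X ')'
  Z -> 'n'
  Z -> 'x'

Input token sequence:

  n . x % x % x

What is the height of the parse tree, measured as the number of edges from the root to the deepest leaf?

[X [Y [Y [Z n]] . [Z x]] % [X [Y [Z x]] % [X [Y [Z x]]]]]

5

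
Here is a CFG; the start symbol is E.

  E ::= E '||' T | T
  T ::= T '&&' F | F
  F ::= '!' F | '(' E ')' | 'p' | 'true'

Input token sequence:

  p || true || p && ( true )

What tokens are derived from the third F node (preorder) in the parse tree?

p

[E [E [E [T [F p]]] || [T [F true]]] || [T [T [F p]] && [F ( [E [T [F true]]] )]]]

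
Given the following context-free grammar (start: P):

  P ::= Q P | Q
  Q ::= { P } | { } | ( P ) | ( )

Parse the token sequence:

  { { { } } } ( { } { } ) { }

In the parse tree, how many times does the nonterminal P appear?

[P [Q { [P [Q { [P [Q { }]] }]] }] [P [Q ( [P [Q { }] [P [Q { }]]] )] [P [Q { }]]]]

7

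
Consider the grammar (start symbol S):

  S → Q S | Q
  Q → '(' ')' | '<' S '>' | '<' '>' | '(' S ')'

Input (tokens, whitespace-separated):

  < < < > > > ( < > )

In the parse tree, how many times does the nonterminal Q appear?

[S [Q < [S [Q < [S [Q < >]] >]] >] [S [Q ( [S [Q < >]] )]]]

5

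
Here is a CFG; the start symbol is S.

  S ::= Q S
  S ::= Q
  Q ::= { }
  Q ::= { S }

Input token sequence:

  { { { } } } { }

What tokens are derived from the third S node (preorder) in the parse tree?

{ }

[S [Q { [S [Q { [S [Q { }]] }]] }] [S [Q { }]]]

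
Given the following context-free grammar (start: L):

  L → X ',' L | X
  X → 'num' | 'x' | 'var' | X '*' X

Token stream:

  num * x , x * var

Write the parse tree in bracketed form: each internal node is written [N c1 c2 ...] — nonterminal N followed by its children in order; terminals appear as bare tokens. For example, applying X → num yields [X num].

[L [X [X num] * [X x]] , [L [X [X x] * [X var]]]]

L
X , L
X * X , L
num * X , L
num * x , L
num * x , X
num * x , X * X
num * x , x * X
num * x , x * var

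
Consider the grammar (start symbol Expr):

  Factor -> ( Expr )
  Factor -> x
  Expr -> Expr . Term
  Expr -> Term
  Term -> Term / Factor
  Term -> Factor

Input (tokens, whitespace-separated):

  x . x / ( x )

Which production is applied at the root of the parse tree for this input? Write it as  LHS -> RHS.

Expr -> Expr . Term

[Expr [Expr [Term [Factor x]]] . [Term [Term [Factor x]] / [Factor ( [Expr [Term [Factor x]]] )]]]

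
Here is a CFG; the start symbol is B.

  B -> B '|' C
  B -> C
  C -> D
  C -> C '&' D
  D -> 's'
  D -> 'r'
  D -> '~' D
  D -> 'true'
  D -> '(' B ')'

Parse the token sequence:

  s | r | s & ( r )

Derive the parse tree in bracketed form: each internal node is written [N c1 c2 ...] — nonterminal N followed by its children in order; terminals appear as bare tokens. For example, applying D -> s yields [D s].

B
B | C
B | C | C
C | C | C
D | C | C
s | C | C
s | D | C
s | r | C
s | r | C & D
s | r | D & D
s | r | s & D
s | r | s & ( B )
s | r | s & ( C )
s | r | s & ( D )
s | r | s & ( r )

[B [B [B [C [D s]]] | [C [D r]]] | [C [C [D s]] & [D ( [B [C [D r]]] )]]]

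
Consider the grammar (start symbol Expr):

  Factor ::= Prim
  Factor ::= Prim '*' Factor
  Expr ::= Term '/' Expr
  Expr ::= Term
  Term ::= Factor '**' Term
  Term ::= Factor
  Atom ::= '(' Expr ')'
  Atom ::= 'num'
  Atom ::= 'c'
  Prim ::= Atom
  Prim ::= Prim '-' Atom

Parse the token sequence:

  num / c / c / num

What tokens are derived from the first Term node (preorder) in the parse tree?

num

[Expr [Term [Factor [Prim [Atom num]]]] / [Expr [Term [Factor [Prim [Atom c]]]] / [Expr [Term [Factor [Prim [Atom c]]]] / [Expr [Term [Factor [Prim [Atom num]]]]]]]]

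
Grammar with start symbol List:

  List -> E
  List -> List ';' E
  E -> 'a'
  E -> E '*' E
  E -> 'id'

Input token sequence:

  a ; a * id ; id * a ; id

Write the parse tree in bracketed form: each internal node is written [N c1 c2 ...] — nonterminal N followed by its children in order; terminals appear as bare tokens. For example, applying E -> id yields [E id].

List
List ; E
List ; E ; E
List ; E ; E ; E
E ; E ; E ; E
a ; E ; E ; E
a ; E * E ; E ; E
a ; a * E ; E ; E
a ; a * id ; E ; E
a ; a * id ; E * E ; E
a ; a * id ; id * E ; E
a ; a * id ; id * a ; E
a ; a * id ; id * a ; id

[List [List [List [List [E a]] ; [E [E a] * [E id]]] ; [E [E id] * [E a]]] ; [E id]]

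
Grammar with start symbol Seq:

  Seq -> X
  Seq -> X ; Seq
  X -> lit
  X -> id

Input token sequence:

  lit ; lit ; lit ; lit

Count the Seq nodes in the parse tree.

4

[Seq [X lit] ; [Seq [X lit] ; [Seq [X lit] ; [Seq [X lit]]]]]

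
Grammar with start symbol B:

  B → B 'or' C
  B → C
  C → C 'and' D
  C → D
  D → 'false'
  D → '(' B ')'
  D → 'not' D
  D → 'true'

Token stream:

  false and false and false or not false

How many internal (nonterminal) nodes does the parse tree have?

[B [B [C [C [C [D false]] and [D false]] and [D false]]] or [C [D not [D false]]]]

11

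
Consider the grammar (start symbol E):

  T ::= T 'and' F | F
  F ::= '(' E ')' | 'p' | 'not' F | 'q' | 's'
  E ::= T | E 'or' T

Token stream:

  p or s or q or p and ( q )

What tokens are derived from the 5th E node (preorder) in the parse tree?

q

[E [E [E [E [T [F p]]] or [T [F s]]] or [T [F q]]] or [T [T [F p]] and [F ( [E [T [F q]]] )]]]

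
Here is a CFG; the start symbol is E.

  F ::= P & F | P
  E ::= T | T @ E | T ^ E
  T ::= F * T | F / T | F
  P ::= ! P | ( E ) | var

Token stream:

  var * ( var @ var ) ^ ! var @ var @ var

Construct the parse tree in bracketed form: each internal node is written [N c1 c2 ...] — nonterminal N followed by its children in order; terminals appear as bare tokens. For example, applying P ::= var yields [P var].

[E [T [F [P var]] * [T [F [P ( [E [T [F [P var]]] @ [E [T [F [P var]]]]] )]]]] ^ [E [T [F [P ! [P var]]]] @ [E [T [F [P var]]] @ [E [T [F [P var]]]]]]]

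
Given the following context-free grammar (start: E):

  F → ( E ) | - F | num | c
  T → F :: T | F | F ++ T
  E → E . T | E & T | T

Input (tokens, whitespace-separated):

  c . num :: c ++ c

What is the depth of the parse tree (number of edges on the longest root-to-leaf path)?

[E [E [T [F c]]] . [T [F num] :: [T [F c] ++ [T [F c]]]]]

5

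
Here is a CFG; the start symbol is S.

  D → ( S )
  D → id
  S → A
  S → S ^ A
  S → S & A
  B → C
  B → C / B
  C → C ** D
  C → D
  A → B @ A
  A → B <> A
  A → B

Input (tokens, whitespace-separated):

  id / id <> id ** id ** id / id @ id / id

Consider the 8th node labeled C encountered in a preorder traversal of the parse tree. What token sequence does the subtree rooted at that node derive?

[S [A [B [C [D id]] / [B [C [D id]]]] <> [A [B [C [C [C [D id]] ** [D id]] ** [D id]] / [B [C [D id]]]] @ [A [B [C [D id]] / [B [C [D id]]]]]]]]

id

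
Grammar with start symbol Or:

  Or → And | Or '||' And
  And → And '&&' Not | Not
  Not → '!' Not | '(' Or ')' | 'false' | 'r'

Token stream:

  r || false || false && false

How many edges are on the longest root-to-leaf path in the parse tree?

[Or [Or [Or [And [Not r]]] || [And [Not false]]] || [And [And [Not false]] && [Not false]]]

5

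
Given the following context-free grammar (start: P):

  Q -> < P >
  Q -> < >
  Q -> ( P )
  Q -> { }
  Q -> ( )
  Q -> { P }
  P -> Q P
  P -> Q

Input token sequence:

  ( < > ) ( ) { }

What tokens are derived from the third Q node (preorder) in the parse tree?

( )

[P [Q ( [P [Q < >]] )] [P [Q ( )] [P [Q { }]]]]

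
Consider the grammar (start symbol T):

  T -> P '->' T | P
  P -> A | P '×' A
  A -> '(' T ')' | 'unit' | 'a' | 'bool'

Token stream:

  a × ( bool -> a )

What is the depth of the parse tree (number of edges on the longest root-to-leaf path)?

[T [P [P [A a]] × [A ( [T [P [A bool]] -> [T [P [A a]]]] )]]]

7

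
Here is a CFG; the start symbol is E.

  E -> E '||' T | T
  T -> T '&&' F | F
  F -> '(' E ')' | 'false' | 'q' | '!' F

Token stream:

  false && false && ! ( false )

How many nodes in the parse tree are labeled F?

[E [T [T [T [F false]] && [F false]] && [F ! [F ( [E [T [F false]]] )]]]]

5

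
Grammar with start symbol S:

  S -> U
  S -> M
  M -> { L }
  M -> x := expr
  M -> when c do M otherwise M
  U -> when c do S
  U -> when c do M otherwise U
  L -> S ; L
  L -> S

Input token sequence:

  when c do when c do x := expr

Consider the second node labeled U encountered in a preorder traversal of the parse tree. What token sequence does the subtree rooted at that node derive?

when c do x := expr

[S [U when c do [S [U when c do [S [M x := expr]]]]]]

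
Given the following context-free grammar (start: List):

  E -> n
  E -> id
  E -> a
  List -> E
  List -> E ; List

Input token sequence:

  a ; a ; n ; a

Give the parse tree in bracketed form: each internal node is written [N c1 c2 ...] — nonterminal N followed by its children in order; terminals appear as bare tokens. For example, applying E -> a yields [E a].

[List [E a] ; [List [E a] ; [List [E n] ; [List [E a]]]]]

List
E ; List
a ; List
a ; E ; List
a ; a ; List
a ; a ; E ; List
a ; a ; n ; List
a ; a ; n ; E
a ; a ; n ; a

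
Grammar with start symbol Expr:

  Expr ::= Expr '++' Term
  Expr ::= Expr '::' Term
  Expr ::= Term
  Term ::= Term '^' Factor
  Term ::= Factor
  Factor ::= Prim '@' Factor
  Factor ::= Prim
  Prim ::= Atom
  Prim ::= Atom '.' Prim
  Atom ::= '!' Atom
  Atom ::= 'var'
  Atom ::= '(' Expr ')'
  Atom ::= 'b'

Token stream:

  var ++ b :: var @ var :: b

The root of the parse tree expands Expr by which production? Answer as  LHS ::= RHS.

Expr ::= Expr '::' Term

[Expr [Expr [Expr [Expr [Term [Factor [Prim [Atom var]]]]] ++ [Term [Factor [Prim [Atom b]]]]] :: [Term [Factor [Prim [Atom var]] @ [Factor [Prim [Atom var]]]]]] :: [Term [Factor [Prim [Atom b]]]]]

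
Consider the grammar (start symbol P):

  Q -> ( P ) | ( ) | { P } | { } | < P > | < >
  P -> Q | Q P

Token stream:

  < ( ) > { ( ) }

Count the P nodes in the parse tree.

4

[P [Q < [P [Q ( )]] >] [P [Q { [P [Q ( )]] }]]]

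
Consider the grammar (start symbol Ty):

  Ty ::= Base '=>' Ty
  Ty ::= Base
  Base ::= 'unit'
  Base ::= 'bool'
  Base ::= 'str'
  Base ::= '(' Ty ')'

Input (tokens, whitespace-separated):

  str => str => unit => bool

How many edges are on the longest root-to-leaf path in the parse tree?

5

[Ty [Base str] => [Ty [Base str] => [Ty [Base unit] => [Ty [Base bool]]]]]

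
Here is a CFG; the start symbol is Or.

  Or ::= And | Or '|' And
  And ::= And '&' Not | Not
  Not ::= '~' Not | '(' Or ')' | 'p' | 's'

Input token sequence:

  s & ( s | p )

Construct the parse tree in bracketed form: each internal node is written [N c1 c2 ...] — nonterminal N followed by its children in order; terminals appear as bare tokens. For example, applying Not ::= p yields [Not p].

[Or [And [And [Not s]] & [Not ( [Or [Or [And [Not s]]] | [And [Not p]]] )]]]

Or
And
And & Not
Not & Not
s & Not
s & ( Or )
s & ( Or | And )
s & ( And | And )
s & ( Not | And )
s & ( s | And )
s & ( s | Not )
s & ( s | p )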